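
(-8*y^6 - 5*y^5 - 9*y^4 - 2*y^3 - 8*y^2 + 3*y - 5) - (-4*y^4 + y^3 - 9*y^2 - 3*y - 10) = -8*y^6 - 5*y^5 - 5*y^4 - 3*y^3 + y^2 + 6*y + 5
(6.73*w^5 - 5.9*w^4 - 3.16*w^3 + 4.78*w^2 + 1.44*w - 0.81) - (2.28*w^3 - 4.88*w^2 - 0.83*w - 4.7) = 6.73*w^5 - 5.9*w^4 - 5.44*w^3 + 9.66*w^2 + 2.27*w + 3.89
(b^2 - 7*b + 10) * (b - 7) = b^3 - 14*b^2 + 59*b - 70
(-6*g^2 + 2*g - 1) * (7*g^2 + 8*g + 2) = -42*g^4 - 34*g^3 - 3*g^2 - 4*g - 2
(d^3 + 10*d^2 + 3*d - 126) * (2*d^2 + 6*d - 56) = 2*d^5 + 26*d^4 + 10*d^3 - 794*d^2 - 924*d + 7056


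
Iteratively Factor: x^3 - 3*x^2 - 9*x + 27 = (x + 3)*(x^2 - 6*x + 9) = (x - 3)*(x + 3)*(x - 3)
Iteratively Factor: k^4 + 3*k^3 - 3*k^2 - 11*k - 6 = (k + 1)*(k^3 + 2*k^2 - 5*k - 6) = (k + 1)^2*(k^2 + k - 6) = (k - 2)*(k + 1)^2*(k + 3)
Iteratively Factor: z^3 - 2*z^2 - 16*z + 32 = (z - 4)*(z^2 + 2*z - 8) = (z - 4)*(z + 4)*(z - 2)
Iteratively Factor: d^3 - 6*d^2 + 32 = (d - 4)*(d^2 - 2*d - 8) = (d - 4)*(d + 2)*(d - 4)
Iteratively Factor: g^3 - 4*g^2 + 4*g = (g - 2)*(g^2 - 2*g) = g*(g - 2)*(g - 2)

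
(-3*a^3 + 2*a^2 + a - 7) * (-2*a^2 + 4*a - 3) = 6*a^5 - 16*a^4 + 15*a^3 + 12*a^2 - 31*a + 21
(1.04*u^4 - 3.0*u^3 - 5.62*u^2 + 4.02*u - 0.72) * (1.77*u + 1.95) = 1.8408*u^5 - 3.282*u^4 - 15.7974*u^3 - 3.8436*u^2 + 6.5646*u - 1.404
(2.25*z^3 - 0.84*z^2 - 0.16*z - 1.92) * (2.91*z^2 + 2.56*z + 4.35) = 6.5475*z^5 + 3.3156*z^4 + 7.1715*z^3 - 9.6508*z^2 - 5.6112*z - 8.352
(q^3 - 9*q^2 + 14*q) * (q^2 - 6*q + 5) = q^5 - 15*q^4 + 73*q^3 - 129*q^2 + 70*q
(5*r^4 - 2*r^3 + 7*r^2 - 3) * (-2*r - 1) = -10*r^5 - r^4 - 12*r^3 - 7*r^2 + 6*r + 3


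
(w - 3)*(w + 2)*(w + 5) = w^3 + 4*w^2 - 11*w - 30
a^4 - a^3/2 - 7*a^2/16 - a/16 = a*(a - 1)*(a + 1/4)^2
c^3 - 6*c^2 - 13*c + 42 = (c - 7)*(c - 2)*(c + 3)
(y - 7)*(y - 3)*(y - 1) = y^3 - 11*y^2 + 31*y - 21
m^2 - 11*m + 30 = (m - 6)*(m - 5)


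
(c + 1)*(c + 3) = c^2 + 4*c + 3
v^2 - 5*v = v*(v - 5)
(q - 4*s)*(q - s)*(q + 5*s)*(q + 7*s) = q^4 + 7*q^3*s - 21*q^2*s^2 - 127*q*s^3 + 140*s^4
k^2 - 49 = (k - 7)*(k + 7)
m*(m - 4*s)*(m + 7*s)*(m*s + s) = m^4*s + 3*m^3*s^2 + m^3*s - 28*m^2*s^3 + 3*m^2*s^2 - 28*m*s^3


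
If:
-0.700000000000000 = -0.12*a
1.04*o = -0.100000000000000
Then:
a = 5.83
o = -0.10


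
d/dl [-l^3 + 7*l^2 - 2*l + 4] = -3*l^2 + 14*l - 2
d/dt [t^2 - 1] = 2*t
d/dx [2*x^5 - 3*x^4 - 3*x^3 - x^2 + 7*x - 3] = 10*x^4 - 12*x^3 - 9*x^2 - 2*x + 7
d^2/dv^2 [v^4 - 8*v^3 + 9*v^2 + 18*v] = 12*v^2 - 48*v + 18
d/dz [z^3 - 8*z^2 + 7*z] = 3*z^2 - 16*z + 7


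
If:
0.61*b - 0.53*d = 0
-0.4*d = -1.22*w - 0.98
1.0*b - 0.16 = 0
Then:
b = 0.16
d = 0.18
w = -0.74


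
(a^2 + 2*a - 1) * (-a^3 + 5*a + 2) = -a^5 - 2*a^4 + 6*a^3 + 12*a^2 - a - 2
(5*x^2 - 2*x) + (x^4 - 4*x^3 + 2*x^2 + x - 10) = x^4 - 4*x^3 + 7*x^2 - x - 10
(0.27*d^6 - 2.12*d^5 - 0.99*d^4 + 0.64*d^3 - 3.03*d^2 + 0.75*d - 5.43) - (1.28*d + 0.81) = 0.27*d^6 - 2.12*d^5 - 0.99*d^4 + 0.64*d^3 - 3.03*d^2 - 0.53*d - 6.24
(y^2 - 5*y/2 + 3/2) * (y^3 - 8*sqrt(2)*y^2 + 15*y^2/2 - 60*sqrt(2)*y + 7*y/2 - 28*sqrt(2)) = y^5 - 8*sqrt(2)*y^4 + 5*y^4 - 40*sqrt(2)*y^3 - 55*y^3/4 + 5*y^2/2 + 110*sqrt(2)*y^2 - 20*sqrt(2)*y + 21*y/4 - 42*sqrt(2)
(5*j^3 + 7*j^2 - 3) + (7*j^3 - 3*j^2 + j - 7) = 12*j^3 + 4*j^2 + j - 10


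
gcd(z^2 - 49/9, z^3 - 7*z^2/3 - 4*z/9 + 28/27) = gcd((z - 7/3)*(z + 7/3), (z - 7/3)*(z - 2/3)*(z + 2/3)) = z - 7/3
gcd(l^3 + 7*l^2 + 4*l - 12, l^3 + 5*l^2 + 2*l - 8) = l^2 + l - 2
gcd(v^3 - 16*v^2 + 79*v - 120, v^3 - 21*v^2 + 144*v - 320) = v^2 - 13*v + 40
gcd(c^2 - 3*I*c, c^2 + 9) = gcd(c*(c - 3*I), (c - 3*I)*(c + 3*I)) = c - 3*I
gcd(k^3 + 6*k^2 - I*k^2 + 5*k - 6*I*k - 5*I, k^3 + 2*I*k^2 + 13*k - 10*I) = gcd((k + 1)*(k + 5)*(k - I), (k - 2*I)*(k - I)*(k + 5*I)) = k - I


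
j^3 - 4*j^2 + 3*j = j*(j - 3)*(j - 1)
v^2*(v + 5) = v^3 + 5*v^2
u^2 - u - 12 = (u - 4)*(u + 3)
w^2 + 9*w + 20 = (w + 4)*(w + 5)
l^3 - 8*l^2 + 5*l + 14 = (l - 7)*(l - 2)*(l + 1)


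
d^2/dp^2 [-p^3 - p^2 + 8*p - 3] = -6*p - 2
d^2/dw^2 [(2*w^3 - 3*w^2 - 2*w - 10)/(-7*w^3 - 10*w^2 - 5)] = 2*(287*w^6 + 294*w^5 + 3780*w^4 + 5165*w^3 + 2130*w^2 - 1500*w - 425)/(343*w^9 + 1470*w^8 + 2100*w^7 + 1735*w^6 + 2100*w^5 + 1500*w^4 + 525*w^3 + 750*w^2 + 125)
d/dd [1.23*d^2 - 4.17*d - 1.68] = 2.46*d - 4.17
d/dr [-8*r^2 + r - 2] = 1 - 16*r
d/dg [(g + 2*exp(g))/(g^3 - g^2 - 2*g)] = (-g*(2*exp(g) + 1)*(-g^2 + g + 2) + (g + 2*exp(g))*(-3*g^2 + 2*g + 2))/(g^2*(-g^2 + g + 2)^2)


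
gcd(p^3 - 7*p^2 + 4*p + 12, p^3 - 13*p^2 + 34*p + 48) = p^2 - 5*p - 6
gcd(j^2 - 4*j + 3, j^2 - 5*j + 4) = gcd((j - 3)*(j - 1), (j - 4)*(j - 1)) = j - 1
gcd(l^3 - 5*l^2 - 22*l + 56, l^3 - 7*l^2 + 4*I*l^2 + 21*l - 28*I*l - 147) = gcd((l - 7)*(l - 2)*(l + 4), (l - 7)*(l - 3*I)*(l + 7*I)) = l - 7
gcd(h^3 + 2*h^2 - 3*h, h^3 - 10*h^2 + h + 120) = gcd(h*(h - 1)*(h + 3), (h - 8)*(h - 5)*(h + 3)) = h + 3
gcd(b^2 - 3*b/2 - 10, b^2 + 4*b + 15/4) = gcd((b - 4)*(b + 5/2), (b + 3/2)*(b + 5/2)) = b + 5/2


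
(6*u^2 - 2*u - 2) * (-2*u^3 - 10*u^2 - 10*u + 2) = -12*u^5 - 56*u^4 - 36*u^3 + 52*u^2 + 16*u - 4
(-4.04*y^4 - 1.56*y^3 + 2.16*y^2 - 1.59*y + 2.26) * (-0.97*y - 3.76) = 3.9188*y^5 + 16.7036*y^4 + 3.7704*y^3 - 6.5793*y^2 + 3.7862*y - 8.4976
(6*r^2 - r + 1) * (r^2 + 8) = 6*r^4 - r^3 + 49*r^2 - 8*r + 8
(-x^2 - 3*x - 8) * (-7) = 7*x^2 + 21*x + 56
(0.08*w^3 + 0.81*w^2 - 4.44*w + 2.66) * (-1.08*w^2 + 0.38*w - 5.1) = -0.0864*w^5 - 0.8444*w^4 + 4.695*w^3 - 8.691*w^2 + 23.6548*w - 13.566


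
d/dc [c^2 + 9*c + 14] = 2*c + 9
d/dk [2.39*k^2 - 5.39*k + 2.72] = 4.78*k - 5.39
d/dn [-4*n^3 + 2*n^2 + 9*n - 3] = -12*n^2 + 4*n + 9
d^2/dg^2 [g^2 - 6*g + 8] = 2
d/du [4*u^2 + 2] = 8*u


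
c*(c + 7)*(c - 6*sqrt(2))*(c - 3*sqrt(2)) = c^4 - 9*sqrt(2)*c^3 + 7*c^3 - 63*sqrt(2)*c^2 + 36*c^2 + 252*c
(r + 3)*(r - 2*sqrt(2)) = r^2 - 2*sqrt(2)*r + 3*r - 6*sqrt(2)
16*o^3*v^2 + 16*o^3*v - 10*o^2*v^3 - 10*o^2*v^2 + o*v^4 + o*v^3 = v*(-8*o + v)*(-2*o + v)*(o*v + o)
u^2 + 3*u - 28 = (u - 4)*(u + 7)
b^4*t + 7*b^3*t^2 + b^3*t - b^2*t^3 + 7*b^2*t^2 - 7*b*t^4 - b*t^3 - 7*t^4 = (b - t)*(b + t)*(b + 7*t)*(b*t + t)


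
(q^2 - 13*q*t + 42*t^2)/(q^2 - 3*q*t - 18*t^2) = (q - 7*t)/(q + 3*t)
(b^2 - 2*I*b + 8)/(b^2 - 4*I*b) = (b + 2*I)/b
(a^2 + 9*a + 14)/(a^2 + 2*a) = (a + 7)/a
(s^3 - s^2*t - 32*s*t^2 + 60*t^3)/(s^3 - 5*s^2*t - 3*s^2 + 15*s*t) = (s^2 + 4*s*t - 12*t^2)/(s*(s - 3))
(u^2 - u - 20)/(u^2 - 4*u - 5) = (u + 4)/(u + 1)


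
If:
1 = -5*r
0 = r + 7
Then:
No Solution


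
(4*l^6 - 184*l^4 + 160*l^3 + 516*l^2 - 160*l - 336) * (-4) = -16*l^6 + 736*l^4 - 640*l^3 - 2064*l^2 + 640*l + 1344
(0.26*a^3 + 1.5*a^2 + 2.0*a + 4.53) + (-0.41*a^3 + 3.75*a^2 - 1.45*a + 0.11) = -0.15*a^3 + 5.25*a^2 + 0.55*a + 4.64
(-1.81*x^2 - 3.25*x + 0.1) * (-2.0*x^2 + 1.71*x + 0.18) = 3.62*x^4 + 3.4049*x^3 - 6.0833*x^2 - 0.414*x + 0.018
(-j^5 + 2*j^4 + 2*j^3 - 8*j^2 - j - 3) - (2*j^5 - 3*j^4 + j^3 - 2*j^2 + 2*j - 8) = -3*j^5 + 5*j^4 + j^3 - 6*j^2 - 3*j + 5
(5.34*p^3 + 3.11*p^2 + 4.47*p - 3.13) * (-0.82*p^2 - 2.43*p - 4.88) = -4.3788*p^5 - 15.5264*p^4 - 37.2819*p^3 - 23.4723*p^2 - 14.2077*p + 15.2744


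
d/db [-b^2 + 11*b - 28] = 11 - 2*b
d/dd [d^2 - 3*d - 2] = 2*d - 3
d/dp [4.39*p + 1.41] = 4.39000000000000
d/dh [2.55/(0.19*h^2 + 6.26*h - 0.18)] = (-0.969*h - 15.963)/(0.19*h^2 + 6.26*h - 0.18)^2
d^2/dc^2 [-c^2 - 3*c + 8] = -2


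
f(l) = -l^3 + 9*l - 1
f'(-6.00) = -99.00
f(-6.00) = 161.00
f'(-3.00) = -18.00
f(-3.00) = -1.00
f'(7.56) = -162.46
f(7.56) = -365.04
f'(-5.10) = -69.03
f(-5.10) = 85.75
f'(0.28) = 8.76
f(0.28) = 1.50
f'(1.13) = 5.17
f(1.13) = 7.73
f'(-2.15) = -4.87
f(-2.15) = -10.41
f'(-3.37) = -25.07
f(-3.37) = 6.94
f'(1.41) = 3.04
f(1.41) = 8.89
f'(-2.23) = -5.92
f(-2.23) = -9.98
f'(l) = 9 - 3*l^2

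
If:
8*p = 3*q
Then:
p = 3*q/8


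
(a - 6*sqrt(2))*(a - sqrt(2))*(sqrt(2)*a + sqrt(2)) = sqrt(2)*a^3 - 14*a^2 + sqrt(2)*a^2 - 14*a + 12*sqrt(2)*a + 12*sqrt(2)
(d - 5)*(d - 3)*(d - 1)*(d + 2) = d^4 - 7*d^3 + 5*d^2 + 31*d - 30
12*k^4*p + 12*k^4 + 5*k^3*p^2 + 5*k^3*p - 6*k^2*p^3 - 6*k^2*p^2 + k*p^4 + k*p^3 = (-4*k + p)*(-3*k + p)*(k + p)*(k*p + k)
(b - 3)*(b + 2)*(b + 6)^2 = b^4 + 11*b^3 + 18*b^2 - 108*b - 216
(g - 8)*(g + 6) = g^2 - 2*g - 48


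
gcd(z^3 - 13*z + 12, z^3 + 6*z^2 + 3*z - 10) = z - 1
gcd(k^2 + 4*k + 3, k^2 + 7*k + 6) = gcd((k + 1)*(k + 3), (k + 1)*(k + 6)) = k + 1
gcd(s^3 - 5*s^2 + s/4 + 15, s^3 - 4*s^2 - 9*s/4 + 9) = s^2 - 5*s/2 - 6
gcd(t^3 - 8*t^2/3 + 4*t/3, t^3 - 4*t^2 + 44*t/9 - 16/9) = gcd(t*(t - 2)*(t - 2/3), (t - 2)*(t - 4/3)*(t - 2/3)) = t^2 - 8*t/3 + 4/3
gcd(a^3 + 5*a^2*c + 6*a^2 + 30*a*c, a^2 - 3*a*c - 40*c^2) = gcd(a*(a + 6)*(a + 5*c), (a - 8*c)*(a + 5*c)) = a + 5*c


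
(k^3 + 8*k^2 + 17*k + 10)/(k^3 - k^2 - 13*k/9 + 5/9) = 9*(k^2 + 7*k + 10)/(9*k^2 - 18*k + 5)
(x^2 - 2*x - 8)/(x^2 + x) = (x^2 - 2*x - 8)/(x*(x + 1))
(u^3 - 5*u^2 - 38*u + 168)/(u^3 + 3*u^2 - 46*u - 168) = (u - 4)/(u + 4)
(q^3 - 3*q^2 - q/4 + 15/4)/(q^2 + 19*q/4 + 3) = (4*q^3 - 12*q^2 - q + 15)/(4*q^2 + 19*q + 12)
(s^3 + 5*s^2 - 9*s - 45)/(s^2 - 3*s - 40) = (s^2 - 9)/(s - 8)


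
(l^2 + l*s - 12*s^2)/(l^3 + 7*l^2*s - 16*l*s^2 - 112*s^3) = (-l + 3*s)/(-l^2 - 3*l*s + 28*s^2)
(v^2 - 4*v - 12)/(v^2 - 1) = (v^2 - 4*v - 12)/(v^2 - 1)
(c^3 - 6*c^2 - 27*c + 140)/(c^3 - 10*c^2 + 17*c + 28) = (c + 5)/(c + 1)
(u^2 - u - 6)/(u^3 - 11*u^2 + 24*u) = (u + 2)/(u*(u - 8))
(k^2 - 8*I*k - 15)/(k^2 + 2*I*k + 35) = (k - 3*I)/(k + 7*I)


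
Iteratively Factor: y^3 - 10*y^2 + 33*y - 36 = (y - 3)*(y^2 - 7*y + 12) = (y - 4)*(y - 3)*(y - 3)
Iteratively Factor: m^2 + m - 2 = (m - 1)*(m + 2)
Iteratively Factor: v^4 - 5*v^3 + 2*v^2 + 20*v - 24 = (v - 2)*(v^3 - 3*v^2 - 4*v + 12) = (v - 2)*(v + 2)*(v^2 - 5*v + 6) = (v - 2)^2*(v + 2)*(v - 3)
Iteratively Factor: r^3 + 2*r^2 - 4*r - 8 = (r + 2)*(r^2 - 4) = (r + 2)^2*(r - 2)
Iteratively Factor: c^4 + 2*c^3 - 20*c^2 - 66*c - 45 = (c - 5)*(c^3 + 7*c^2 + 15*c + 9) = (c - 5)*(c + 3)*(c^2 + 4*c + 3) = (c - 5)*(c + 1)*(c + 3)*(c + 3)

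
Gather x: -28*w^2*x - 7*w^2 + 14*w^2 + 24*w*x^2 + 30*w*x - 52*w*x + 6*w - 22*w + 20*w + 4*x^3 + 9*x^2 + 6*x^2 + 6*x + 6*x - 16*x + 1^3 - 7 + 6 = 7*w^2 + 4*w + 4*x^3 + x^2*(24*w + 15) + x*(-28*w^2 - 22*w - 4)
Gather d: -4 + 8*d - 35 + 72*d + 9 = 80*d - 30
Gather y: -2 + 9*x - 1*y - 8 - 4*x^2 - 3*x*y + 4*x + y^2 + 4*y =-4*x^2 + 13*x + y^2 + y*(3 - 3*x) - 10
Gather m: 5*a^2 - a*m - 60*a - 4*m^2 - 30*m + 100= 5*a^2 - 60*a - 4*m^2 + m*(-a - 30) + 100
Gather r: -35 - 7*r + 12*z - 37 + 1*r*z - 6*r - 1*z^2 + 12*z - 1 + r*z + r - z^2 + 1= r*(2*z - 12) - 2*z^2 + 24*z - 72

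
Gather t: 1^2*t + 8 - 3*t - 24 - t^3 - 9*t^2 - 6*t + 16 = -t^3 - 9*t^2 - 8*t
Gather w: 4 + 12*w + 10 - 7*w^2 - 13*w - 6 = -7*w^2 - w + 8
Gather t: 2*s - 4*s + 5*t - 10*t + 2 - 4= -2*s - 5*t - 2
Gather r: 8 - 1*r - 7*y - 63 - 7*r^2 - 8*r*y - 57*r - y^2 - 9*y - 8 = -7*r^2 + r*(-8*y - 58) - y^2 - 16*y - 63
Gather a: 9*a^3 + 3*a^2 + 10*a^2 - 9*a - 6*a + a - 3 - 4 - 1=9*a^3 + 13*a^2 - 14*a - 8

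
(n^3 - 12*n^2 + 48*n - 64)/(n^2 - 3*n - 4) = (n^2 - 8*n + 16)/(n + 1)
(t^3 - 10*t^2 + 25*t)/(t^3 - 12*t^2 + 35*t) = (t - 5)/(t - 7)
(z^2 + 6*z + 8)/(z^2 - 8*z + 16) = (z^2 + 6*z + 8)/(z^2 - 8*z + 16)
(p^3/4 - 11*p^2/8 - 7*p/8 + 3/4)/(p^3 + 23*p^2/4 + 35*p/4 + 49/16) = 2*(2*p^3 - 11*p^2 - 7*p + 6)/(16*p^3 + 92*p^2 + 140*p + 49)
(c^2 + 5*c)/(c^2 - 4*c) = (c + 5)/(c - 4)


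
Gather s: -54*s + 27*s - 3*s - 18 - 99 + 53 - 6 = -30*s - 70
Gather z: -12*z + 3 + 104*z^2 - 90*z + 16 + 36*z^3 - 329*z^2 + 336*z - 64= 36*z^3 - 225*z^2 + 234*z - 45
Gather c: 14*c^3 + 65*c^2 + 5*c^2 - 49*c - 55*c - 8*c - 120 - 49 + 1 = 14*c^3 + 70*c^2 - 112*c - 168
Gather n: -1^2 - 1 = -2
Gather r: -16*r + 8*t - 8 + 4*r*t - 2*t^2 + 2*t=r*(4*t - 16) - 2*t^2 + 10*t - 8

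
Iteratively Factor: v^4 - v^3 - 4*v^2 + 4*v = (v)*(v^3 - v^2 - 4*v + 4) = v*(v + 2)*(v^2 - 3*v + 2) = v*(v - 1)*(v + 2)*(v - 2)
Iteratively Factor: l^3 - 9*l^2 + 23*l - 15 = (l - 5)*(l^2 - 4*l + 3) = (l - 5)*(l - 3)*(l - 1)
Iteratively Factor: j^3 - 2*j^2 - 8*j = (j - 4)*(j^2 + 2*j) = (j - 4)*(j + 2)*(j)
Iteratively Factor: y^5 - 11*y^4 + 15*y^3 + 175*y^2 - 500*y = (y - 5)*(y^4 - 6*y^3 - 15*y^2 + 100*y) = (y - 5)^2*(y^3 - y^2 - 20*y) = (y - 5)^2*(y + 4)*(y^2 - 5*y) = y*(y - 5)^2*(y + 4)*(y - 5)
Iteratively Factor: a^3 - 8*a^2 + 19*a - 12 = (a - 4)*(a^2 - 4*a + 3) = (a - 4)*(a - 3)*(a - 1)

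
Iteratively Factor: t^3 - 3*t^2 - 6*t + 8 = (t - 1)*(t^2 - 2*t - 8) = (t - 1)*(t + 2)*(t - 4)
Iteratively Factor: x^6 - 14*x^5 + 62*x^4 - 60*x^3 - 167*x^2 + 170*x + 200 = (x - 5)*(x^5 - 9*x^4 + 17*x^3 + 25*x^2 - 42*x - 40) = (x - 5)*(x + 1)*(x^4 - 10*x^3 + 27*x^2 - 2*x - 40) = (x - 5)*(x + 1)^2*(x^3 - 11*x^2 + 38*x - 40) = (x - 5)^2*(x + 1)^2*(x^2 - 6*x + 8) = (x - 5)^2*(x - 4)*(x + 1)^2*(x - 2)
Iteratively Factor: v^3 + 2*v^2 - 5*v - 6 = (v + 1)*(v^2 + v - 6) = (v + 1)*(v + 3)*(v - 2)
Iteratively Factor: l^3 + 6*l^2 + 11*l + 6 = (l + 3)*(l^2 + 3*l + 2) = (l + 1)*(l + 3)*(l + 2)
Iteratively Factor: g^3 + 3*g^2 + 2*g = (g + 1)*(g^2 + 2*g) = (g + 1)*(g + 2)*(g)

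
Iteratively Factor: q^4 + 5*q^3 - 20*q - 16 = (q + 4)*(q^3 + q^2 - 4*q - 4) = (q - 2)*(q + 4)*(q^2 + 3*q + 2) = (q - 2)*(q + 2)*(q + 4)*(q + 1)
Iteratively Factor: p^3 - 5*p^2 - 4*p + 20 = (p + 2)*(p^2 - 7*p + 10) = (p - 2)*(p + 2)*(p - 5)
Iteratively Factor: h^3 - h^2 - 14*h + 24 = (h - 3)*(h^2 + 2*h - 8) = (h - 3)*(h + 4)*(h - 2)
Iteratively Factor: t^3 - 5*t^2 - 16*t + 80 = (t - 4)*(t^2 - t - 20) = (t - 4)*(t + 4)*(t - 5)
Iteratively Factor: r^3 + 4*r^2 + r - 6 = (r + 2)*(r^2 + 2*r - 3) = (r - 1)*(r + 2)*(r + 3)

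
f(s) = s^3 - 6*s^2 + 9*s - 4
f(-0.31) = -7.40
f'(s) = 3*s^2 - 12*s + 9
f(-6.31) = -550.93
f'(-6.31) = 204.17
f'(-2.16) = 48.92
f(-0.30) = -7.27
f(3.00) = -4.00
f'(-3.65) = 92.77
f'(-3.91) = 101.78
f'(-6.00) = 189.00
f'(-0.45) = 15.01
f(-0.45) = -9.36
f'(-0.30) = 12.87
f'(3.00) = 0.00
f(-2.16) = -61.51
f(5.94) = 47.34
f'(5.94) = 43.57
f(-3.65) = -165.41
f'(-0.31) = 13.01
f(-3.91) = -190.70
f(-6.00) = -490.00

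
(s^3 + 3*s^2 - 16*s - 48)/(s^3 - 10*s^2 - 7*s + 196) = (s^2 - s - 12)/(s^2 - 14*s + 49)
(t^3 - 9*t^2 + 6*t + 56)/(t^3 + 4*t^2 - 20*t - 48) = (t - 7)/(t + 6)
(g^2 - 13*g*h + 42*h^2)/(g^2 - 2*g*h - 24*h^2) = (g - 7*h)/(g + 4*h)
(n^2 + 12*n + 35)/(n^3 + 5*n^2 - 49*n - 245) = 1/(n - 7)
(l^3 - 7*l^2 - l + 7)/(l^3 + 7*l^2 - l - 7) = (l - 7)/(l + 7)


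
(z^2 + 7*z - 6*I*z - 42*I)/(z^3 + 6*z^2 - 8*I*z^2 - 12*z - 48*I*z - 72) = (z + 7)/(z^2 + 2*z*(3 - I) - 12*I)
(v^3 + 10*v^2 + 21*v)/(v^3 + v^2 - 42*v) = (v + 3)/(v - 6)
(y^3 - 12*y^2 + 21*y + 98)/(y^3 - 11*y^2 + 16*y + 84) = (y - 7)/(y - 6)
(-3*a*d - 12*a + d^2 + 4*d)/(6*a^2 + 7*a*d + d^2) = (-3*a*d - 12*a + d^2 + 4*d)/(6*a^2 + 7*a*d + d^2)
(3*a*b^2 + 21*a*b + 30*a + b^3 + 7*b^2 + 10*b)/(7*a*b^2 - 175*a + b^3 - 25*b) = (3*a*b + 6*a + b^2 + 2*b)/(7*a*b - 35*a + b^2 - 5*b)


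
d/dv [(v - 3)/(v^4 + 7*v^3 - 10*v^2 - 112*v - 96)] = (v^4 + 7*v^3 - 10*v^2 - 112*v - (v - 3)*(4*v^3 + 21*v^2 - 20*v - 112) - 96)/(-v^4 - 7*v^3 + 10*v^2 + 112*v + 96)^2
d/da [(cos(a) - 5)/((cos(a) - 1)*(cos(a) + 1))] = (cos(a)^2 - 10*cos(a) + 1)/sin(a)^3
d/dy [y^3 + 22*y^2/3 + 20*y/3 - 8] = 3*y^2 + 44*y/3 + 20/3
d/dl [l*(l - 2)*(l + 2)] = 3*l^2 - 4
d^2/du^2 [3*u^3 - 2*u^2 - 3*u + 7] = 18*u - 4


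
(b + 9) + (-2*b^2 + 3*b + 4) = -2*b^2 + 4*b + 13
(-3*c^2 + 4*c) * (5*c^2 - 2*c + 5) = -15*c^4 + 26*c^3 - 23*c^2 + 20*c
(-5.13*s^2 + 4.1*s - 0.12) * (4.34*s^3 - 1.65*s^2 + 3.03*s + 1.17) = -22.2642*s^5 + 26.2585*s^4 - 22.8297*s^3 + 6.6189*s^2 + 4.4334*s - 0.1404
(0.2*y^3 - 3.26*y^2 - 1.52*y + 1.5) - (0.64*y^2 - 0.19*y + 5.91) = 0.2*y^3 - 3.9*y^2 - 1.33*y - 4.41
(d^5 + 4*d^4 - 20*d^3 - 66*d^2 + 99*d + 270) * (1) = d^5 + 4*d^4 - 20*d^3 - 66*d^2 + 99*d + 270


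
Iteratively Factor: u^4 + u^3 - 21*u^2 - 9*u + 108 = (u + 4)*(u^3 - 3*u^2 - 9*u + 27) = (u + 3)*(u + 4)*(u^2 - 6*u + 9) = (u - 3)*(u + 3)*(u + 4)*(u - 3)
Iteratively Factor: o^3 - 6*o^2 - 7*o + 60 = (o - 4)*(o^2 - 2*o - 15) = (o - 5)*(o - 4)*(o + 3)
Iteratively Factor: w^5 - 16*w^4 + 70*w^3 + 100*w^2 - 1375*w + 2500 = (w - 5)*(w^4 - 11*w^3 + 15*w^2 + 175*w - 500) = (w - 5)^2*(w^3 - 6*w^2 - 15*w + 100) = (w - 5)^3*(w^2 - w - 20) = (w - 5)^3*(w + 4)*(w - 5)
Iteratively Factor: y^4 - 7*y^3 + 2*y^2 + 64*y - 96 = (y + 3)*(y^3 - 10*y^2 + 32*y - 32) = (y - 4)*(y + 3)*(y^2 - 6*y + 8) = (y - 4)*(y - 2)*(y + 3)*(y - 4)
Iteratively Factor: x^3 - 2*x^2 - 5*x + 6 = (x - 3)*(x^2 + x - 2) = (x - 3)*(x + 2)*(x - 1)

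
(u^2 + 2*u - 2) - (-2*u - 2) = u^2 + 4*u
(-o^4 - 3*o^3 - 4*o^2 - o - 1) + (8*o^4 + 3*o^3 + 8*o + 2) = 7*o^4 - 4*o^2 + 7*o + 1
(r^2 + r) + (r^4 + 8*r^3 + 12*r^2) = r^4 + 8*r^3 + 13*r^2 + r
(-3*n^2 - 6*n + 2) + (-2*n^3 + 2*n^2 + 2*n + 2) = -2*n^3 - n^2 - 4*n + 4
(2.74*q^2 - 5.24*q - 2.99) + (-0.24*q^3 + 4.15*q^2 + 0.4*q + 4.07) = -0.24*q^3 + 6.89*q^2 - 4.84*q + 1.08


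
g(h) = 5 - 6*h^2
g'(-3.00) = 36.00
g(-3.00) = -49.00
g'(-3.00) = 36.00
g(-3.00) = -49.00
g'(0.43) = -5.16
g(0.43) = 3.89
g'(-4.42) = 53.04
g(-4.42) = -112.22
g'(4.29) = -51.48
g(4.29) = -105.42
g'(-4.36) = 52.32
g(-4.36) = -109.06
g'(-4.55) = 54.60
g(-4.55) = -119.22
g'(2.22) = -26.64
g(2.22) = -24.57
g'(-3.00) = 36.00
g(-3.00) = -49.00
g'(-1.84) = 22.08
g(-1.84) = -15.31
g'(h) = -12*h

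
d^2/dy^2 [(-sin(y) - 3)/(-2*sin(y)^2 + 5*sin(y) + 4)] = (4*sin(y)^5 + 58*sin(y)^4 - 50*sin(y)^3 + 79*sin(y)^2 + 88*sin(y) - 158)/(5*sin(y) + cos(2*y) + 3)^3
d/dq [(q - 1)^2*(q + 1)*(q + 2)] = 4*q^3 + 3*q^2 - 6*q - 1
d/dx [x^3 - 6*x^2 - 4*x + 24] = 3*x^2 - 12*x - 4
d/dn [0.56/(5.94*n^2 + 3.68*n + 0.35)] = (-6.6528*n - 2.0608)/(5.94*n^2 + 3.68*n + 0.35)^2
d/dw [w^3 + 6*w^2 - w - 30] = 3*w^2 + 12*w - 1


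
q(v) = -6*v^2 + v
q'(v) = 1 - 12*v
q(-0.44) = -1.60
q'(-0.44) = 6.28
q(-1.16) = -9.23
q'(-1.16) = 14.92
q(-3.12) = -61.53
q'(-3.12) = 38.44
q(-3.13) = -61.91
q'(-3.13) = 38.56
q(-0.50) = -2.00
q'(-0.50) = 7.00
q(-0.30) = -0.84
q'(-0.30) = 4.60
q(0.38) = -0.49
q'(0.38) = -3.56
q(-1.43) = -13.70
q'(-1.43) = 18.16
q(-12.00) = -876.00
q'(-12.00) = 145.00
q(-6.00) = -222.00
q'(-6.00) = 73.00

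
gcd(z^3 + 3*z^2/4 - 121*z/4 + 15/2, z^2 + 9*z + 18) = z + 6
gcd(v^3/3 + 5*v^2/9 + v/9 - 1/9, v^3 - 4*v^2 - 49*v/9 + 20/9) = v - 1/3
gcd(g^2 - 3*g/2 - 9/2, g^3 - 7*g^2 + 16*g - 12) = g - 3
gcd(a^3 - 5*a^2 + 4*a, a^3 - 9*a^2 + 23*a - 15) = a - 1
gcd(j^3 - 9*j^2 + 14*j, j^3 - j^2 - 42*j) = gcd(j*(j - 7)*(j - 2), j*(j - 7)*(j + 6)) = j^2 - 7*j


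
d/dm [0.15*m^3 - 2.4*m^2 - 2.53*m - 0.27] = 0.45*m^2 - 4.8*m - 2.53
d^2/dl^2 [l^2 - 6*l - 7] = 2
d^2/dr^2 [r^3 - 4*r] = 6*r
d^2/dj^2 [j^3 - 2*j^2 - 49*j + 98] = 6*j - 4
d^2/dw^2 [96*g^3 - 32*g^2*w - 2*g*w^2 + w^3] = -4*g + 6*w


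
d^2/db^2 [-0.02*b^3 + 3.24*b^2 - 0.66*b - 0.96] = 6.48 - 0.12*b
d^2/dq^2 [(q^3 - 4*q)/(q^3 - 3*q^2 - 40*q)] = 6*(q^3 + 36*q^2 + 12*q + 468)/(q^6 - 9*q^5 - 93*q^4 + 693*q^3 + 3720*q^2 - 14400*q - 64000)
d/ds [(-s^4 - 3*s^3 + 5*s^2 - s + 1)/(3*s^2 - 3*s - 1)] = (-6*s^5 + 22*s^3 - 3*s^2 - 16*s + 4)/(9*s^4 - 18*s^3 + 3*s^2 + 6*s + 1)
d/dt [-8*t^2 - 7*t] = -16*t - 7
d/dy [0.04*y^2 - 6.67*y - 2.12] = 0.08*y - 6.67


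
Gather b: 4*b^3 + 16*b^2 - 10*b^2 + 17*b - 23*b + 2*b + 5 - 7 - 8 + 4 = 4*b^3 + 6*b^2 - 4*b - 6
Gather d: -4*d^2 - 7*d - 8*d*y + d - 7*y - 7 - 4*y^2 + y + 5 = -4*d^2 + d*(-8*y - 6) - 4*y^2 - 6*y - 2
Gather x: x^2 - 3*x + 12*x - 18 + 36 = x^2 + 9*x + 18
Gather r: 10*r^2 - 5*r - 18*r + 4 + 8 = 10*r^2 - 23*r + 12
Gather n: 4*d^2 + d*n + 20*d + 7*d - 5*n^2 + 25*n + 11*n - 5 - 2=4*d^2 + 27*d - 5*n^2 + n*(d + 36) - 7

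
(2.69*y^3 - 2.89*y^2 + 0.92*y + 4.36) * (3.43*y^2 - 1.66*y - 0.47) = 9.2267*y^5 - 14.3781*y^4 + 6.6887*y^3 + 14.7859*y^2 - 7.67*y - 2.0492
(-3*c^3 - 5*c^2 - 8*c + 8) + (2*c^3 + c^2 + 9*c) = -c^3 - 4*c^2 + c + 8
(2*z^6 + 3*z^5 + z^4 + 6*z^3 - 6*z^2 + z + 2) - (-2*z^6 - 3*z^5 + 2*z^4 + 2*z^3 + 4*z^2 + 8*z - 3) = 4*z^6 + 6*z^5 - z^4 + 4*z^3 - 10*z^2 - 7*z + 5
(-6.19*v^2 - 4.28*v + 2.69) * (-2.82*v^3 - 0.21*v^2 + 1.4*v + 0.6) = 17.4558*v^5 + 13.3695*v^4 - 15.353*v^3 - 10.2709*v^2 + 1.198*v + 1.614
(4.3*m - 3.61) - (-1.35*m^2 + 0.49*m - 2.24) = 1.35*m^2 + 3.81*m - 1.37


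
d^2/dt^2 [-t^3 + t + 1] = -6*t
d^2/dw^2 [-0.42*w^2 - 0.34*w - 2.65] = -0.840000000000000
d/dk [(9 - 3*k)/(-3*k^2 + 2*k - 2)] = 3*(-3*k^2 + 18*k - 4)/(9*k^4 - 12*k^3 + 16*k^2 - 8*k + 4)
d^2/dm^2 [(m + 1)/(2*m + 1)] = 4/(2*m + 1)^3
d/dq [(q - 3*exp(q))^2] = -2*(q - 3*exp(q))*(3*exp(q) - 1)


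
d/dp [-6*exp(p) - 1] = -6*exp(p)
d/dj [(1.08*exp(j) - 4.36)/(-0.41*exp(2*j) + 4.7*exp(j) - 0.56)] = (0.4428*exp(2*j) - 3.5752*exp(j) + 19.8872)*exp(j)/(0.1681*exp(4*j) - 3.854*exp(3*j) + 22.5492*exp(2*j) - 5.264*exp(j) + 0.3136)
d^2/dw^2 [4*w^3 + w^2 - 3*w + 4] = 24*w + 2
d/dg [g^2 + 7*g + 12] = 2*g + 7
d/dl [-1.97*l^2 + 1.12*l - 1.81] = 1.12 - 3.94*l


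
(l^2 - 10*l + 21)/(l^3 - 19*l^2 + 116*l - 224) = (l - 3)/(l^2 - 12*l + 32)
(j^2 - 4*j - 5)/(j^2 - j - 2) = (j - 5)/(j - 2)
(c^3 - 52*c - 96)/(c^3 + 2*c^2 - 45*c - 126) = (c^2 - 6*c - 16)/(c^2 - 4*c - 21)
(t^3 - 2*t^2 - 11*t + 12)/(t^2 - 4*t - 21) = (t^2 - 5*t + 4)/(t - 7)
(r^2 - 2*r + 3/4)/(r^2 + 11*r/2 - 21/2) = (r - 1/2)/(r + 7)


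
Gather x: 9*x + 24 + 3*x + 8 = 12*x + 32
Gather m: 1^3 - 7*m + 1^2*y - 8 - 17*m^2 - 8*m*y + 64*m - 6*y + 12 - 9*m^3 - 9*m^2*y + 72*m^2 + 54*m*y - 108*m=-9*m^3 + m^2*(55 - 9*y) + m*(46*y - 51) - 5*y + 5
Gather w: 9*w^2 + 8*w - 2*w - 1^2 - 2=9*w^2 + 6*w - 3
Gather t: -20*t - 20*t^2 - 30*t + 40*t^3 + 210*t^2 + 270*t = 40*t^3 + 190*t^2 + 220*t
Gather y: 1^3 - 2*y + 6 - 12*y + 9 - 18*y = 16 - 32*y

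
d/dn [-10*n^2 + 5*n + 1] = 5 - 20*n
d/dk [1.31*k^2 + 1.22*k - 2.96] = 2.62*k + 1.22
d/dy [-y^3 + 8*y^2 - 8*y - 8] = -3*y^2 + 16*y - 8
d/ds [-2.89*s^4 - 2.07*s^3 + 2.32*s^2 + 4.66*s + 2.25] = -11.56*s^3 - 6.21*s^2 + 4.64*s + 4.66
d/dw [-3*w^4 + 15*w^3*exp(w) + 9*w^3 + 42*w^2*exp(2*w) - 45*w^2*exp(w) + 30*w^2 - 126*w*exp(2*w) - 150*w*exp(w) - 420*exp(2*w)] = 15*w^3*exp(w) - 12*w^3 + 84*w^2*exp(2*w) + 27*w^2 - 168*w*exp(2*w) - 240*w*exp(w) + 60*w - 966*exp(2*w) - 150*exp(w)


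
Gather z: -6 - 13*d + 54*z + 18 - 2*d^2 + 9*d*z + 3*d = -2*d^2 - 10*d + z*(9*d + 54) + 12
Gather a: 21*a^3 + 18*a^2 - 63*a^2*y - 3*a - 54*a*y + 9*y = 21*a^3 + a^2*(18 - 63*y) + a*(-54*y - 3) + 9*y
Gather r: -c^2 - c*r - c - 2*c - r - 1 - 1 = -c^2 - 3*c + r*(-c - 1) - 2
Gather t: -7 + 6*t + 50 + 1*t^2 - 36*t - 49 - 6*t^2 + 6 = -5*t^2 - 30*t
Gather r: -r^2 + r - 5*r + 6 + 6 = -r^2 - 4*r + 12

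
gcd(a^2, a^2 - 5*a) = a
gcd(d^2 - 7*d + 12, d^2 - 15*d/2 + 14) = d - 4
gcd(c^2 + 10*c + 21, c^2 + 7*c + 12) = c + 3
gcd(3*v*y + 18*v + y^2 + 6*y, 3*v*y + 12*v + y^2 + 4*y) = 3*v + y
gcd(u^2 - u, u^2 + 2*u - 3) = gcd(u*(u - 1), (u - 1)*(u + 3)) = u - 1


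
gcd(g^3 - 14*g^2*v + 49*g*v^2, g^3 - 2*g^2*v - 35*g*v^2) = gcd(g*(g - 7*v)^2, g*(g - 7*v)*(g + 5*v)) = -g^2 + 7*g*v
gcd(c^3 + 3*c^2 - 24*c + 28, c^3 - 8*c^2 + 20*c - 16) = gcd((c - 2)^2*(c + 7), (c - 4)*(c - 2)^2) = c^2 - 4*c + 4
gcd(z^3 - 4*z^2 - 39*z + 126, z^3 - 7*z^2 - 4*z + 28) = z - 7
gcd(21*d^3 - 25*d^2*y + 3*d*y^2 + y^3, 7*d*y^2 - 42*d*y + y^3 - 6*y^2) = 7*d + y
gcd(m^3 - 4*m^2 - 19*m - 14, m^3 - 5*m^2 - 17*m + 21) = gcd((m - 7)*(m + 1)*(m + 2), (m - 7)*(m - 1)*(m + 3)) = m - 7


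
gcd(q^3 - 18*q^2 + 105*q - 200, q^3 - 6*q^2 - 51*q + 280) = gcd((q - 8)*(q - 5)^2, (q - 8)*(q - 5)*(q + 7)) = q^2 - 13*q + 40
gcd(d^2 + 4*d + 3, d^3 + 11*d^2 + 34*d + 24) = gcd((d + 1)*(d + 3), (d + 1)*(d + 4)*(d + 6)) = d + 1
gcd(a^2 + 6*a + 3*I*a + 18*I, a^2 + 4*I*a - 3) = a + 3*I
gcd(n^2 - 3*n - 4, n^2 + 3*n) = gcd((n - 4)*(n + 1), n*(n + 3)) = 1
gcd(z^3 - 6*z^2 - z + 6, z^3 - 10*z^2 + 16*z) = 1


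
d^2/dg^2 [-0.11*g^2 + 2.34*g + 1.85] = -0.220000000000000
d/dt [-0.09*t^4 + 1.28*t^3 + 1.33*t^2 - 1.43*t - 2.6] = -0.36*t^3 + 3.84*t^2 + 2.66*t - 1.43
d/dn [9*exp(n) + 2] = 9*exp(n)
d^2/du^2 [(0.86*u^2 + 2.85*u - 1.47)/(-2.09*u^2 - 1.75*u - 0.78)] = (7.105427357601e-15*u^4 - 18.60727*u^3 + 46.938474*u^2 + 60.13557*u + 10.945014)/(9.129329*u^6 + 22.932525*u^5 + 29.423229*u^4 + 22.476475*u^3 + 10.980918*u^2 + 3.1941*u + 0.474552)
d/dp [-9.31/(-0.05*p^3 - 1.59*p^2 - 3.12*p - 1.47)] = (-1.3965*p^2 - 29.6058*p - 29.0472)/(0.05*p^3 + 1.59*p^2 + 3.12*p + 1.47)^2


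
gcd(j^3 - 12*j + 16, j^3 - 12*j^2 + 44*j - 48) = j - 2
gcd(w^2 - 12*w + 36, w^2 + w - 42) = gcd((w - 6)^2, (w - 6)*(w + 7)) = w - 6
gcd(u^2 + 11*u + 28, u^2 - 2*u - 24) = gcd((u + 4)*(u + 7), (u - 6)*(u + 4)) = u + 4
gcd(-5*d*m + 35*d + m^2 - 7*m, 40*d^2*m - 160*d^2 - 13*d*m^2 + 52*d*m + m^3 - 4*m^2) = 5*d - m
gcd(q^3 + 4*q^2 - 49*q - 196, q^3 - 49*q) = q^2 - 49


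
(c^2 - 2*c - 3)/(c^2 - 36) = (c^2 - 2*c - 3)/(c^2 - 36)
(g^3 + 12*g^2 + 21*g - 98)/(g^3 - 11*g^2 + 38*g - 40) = (g^2 + 14*g + 49)/(g^2 - 9*g + 20)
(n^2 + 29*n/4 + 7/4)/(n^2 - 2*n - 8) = (4*n^2 + 29*n + 7)/(4*(n^2 - 2*n - 8))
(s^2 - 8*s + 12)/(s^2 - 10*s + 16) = (s - 6)/(s - 8)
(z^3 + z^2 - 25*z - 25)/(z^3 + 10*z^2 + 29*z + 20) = (z - 5)/(z + 4)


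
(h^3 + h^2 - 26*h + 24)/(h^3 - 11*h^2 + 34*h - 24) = (h + 6)/(h - 6)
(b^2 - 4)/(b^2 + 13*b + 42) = (b^2 - 4)/(b^2 + 13*b + 42)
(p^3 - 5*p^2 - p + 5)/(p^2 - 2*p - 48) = (-p^3 + 5*p^2 + p - 5)/(-p^2 + 2*p + 48)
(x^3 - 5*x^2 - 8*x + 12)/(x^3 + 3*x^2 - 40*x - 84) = (x - 1)/(x + 7)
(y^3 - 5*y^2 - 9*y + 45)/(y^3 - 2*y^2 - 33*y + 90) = (y + 3)/(y + 6)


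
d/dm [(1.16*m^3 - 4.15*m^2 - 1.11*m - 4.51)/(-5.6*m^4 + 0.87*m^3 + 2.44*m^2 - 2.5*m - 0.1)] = (6.496*m^6 - 46.48*m^5 - 12.2071*m^4 - 104.8926*m^3 + 24.5065*m^2 + 22.8388*m - 11.164)/(31.36*m^8 - 9.744*m^7 - 26.5711*m^6 + 32.2456*m^5 + 2.7236*m^4 - 12.374*m^3 + 5.762*m^2 + 0.5*m + 0.01)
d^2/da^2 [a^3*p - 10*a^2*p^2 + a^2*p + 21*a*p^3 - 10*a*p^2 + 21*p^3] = 2*p*(3*a - 10*p + 1)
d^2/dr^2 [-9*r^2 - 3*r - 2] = -18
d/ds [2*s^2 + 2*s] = 4*s + 2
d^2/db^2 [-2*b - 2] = 0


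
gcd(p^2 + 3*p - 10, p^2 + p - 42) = 1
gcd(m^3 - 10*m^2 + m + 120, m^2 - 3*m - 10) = m - 5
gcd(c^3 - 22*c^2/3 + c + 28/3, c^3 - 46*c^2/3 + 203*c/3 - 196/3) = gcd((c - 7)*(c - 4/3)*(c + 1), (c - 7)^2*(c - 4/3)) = c^2 - 25*c/3 + 28/3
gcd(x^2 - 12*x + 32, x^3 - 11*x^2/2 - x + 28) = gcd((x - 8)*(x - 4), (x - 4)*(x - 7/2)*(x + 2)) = x - 4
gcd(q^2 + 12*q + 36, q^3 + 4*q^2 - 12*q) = q + 6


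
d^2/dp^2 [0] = 0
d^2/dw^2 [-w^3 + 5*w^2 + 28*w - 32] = 10 - 6*w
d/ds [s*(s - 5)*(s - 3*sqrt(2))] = 3*s^2 - 10*s - 6*sqrt(2)*s + 15*sqrt(2)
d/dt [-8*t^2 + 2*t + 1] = 2 - 16*t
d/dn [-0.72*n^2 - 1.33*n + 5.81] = -1.44*n - 1.33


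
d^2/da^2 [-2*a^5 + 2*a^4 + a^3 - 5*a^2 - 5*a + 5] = -40*a^3 + 24*a^2 + 6*a - 10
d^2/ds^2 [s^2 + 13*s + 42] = 2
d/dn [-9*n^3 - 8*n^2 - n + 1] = -27*n^2 - 16*n - 1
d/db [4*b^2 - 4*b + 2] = 8*b - 4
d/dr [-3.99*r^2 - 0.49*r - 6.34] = -7.98*r - 0.49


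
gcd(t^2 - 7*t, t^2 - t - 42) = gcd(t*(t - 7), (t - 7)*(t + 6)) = t - 7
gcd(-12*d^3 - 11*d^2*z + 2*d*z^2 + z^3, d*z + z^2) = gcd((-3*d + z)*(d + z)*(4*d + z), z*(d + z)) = d + z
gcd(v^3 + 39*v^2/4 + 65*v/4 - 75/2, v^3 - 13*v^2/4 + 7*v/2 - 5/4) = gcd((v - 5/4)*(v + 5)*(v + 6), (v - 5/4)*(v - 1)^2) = v - 5/4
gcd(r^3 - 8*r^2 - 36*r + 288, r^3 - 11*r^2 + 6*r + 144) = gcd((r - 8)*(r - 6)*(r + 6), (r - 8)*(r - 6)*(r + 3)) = r^2 - 14*r + 48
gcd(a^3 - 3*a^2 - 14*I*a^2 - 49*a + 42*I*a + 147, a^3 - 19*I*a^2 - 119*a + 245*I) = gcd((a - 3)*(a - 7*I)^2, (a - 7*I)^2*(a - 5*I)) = a^2 - 14*I*a - 49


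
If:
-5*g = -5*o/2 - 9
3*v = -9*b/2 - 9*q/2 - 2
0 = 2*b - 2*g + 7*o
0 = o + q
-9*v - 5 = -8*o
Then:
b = 3/20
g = 83/40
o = 11/20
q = -11/20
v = -1/15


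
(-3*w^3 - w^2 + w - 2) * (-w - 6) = 3*w^4 + 19*w^3 + 5*w^2 - 4*w + 12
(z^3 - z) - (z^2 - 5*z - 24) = z^3 - z^2 + 4*z + 24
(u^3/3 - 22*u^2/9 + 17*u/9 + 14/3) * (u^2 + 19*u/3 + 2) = u^5/3 - u^4/3 - 349*u^3/27 + 317*u^2/27 + 100*u/3 + 28/3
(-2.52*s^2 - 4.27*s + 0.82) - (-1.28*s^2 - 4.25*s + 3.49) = -1.24*s^2 - 0.0199999999999996*s - 2.67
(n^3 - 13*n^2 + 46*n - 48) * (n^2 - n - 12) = n^5 - 14*n^4 + 47*n^3 + 62*n^2 - 504*n + 576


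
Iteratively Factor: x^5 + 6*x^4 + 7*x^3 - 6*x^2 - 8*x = (x + 1)*(x^4 + 5*x^3 + 2*x^2 - 8*x) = (x + 1)*(x + 2)*(x^3 + 3*x^2 - 4*x) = x*(x + 1)*(x + 2)*(x^2 + 3*x - 4) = x*(x + 1)*(x + 2)*(x + 4)*(x - 1)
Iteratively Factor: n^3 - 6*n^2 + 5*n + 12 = (n - 4)*(n^2 - 2*n - 3) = (n - 4)*(n - 3)*(n + 1)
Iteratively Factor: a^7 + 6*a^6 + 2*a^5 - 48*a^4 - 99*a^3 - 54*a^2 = (a - 3)*(a^6 + 9*a^5 + 29*a^4 + 39*a^3 + 18*a^2) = (a - 3)*(a + 1)*(a^5 + 8*a^4 + 21*a^3 + 18*a^2) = (a - 3)*(a + 1)*(a + 2)*(a^4 + 6*a^3 + 9*a^2) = a*(a - 3)*(a + 1)*(a + 2)*(a^3 + 6*a^2 + 9*a) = a*(a - 3)*(a + 1)*(a + 2)*(a + 3)*(a^2 + 3*a) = a^2*(a - 3)*(a + 1)*(a + 2)*(a + 3)*(a + 3)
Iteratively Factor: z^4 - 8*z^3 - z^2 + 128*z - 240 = (z - 4)*(z^3 - 4*z^2 - 17*z + 60) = (z - 5)*(z - 4)*(z^2 + z - 12) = (z - 5)*(z - 4)*(z + 4)*(z - 3)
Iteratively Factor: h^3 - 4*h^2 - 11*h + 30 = (h + 3)*(h^2 - 7*h + 10) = (h - 2)*(h + 3)*(h - 5)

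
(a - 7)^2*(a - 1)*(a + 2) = a^4 - 13*a^3 + 33*a^2 + 77*a - 98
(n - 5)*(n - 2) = n^2 - 7*n + 10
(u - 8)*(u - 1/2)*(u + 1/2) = u^3 - 8*u^2 - u/4 + 2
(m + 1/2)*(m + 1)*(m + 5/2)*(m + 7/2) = m^4 + 15*m^3/2 + 73*m^2/4 + 129*m/8 + 35/8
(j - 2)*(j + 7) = j^2 + 5*j - 14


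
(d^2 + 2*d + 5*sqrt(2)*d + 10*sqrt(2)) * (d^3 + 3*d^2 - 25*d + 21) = d^5 + 5*d^4 + 5*sqrt(2)*d^4 - 19*d^3 + 25*sqrt(2)*d^3 - 95*sqrt(2)*d^2 - 29*d^2 - 145*sqrt(2)*d + 42*d + 210*sqrt(2)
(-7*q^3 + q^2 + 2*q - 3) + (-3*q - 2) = -7*q^3 + q^2 - q - 5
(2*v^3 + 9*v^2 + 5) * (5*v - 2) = 10*v^4 + 41*v^3 - 18*v^2 + 25*v - 10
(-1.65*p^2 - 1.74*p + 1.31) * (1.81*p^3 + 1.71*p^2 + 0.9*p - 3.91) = -2.9865*p^5 - 5.9709*p^4 - 2.0893*p^3 + 7.1256*p^2 + 7.9824*p - 5.1221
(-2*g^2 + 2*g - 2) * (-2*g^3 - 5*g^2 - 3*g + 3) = 4*g^5 + 6*g^4 - 2*g^2 + 12*g - 6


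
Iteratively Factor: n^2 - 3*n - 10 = (n + 2)*(n - 5)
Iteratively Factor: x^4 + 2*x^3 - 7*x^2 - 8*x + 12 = (x + 3)*(x^3 - x^2 - 4*x + 4) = (x - 2)*(x + 3)*(x^2 + x - 2) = (x - 2)*(x + 2)*(x + 3)*(x - 1)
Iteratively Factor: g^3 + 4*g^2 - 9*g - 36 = (g - 3)*(g^2 + 7*g + 12) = (g - 3)*(g + 3)*(g + 4)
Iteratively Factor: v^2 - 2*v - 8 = (v + 2)*(v - 4)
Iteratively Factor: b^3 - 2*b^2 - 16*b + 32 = (b - 4)*(b^2 + 2*b - 8) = (b - 4)*(b + 4)*(b - 2)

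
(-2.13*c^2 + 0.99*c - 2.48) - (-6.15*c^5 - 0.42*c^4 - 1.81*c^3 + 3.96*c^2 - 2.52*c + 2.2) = 6.15*c^5 + 0.42*c^4 + 1.81*c^3 - 6.09*c^2 + 3.51*c - 4.68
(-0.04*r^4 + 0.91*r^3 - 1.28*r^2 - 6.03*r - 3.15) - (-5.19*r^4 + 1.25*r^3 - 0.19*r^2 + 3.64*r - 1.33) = 5.15*r^4 - 0.34*r^3 - 1.09*r^2 - 9.67*r - 1.82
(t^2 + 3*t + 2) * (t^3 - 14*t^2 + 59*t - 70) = t^5 - 11*t^4 + 19*t^3 + 79*t^2 - 92*t - 140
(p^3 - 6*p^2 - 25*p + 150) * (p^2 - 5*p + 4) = p^5 - 11*p^4 + 9*p^3 + 251*p^2 - 850*p + 600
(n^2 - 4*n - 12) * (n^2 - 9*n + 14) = n^4 - 13*n^3 + 38*n^2 + 52*n - 168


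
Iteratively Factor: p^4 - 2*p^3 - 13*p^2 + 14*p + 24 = (p - 4)*(p^3 + 2*p^2 - 5*p - 6) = (p - 4)*(p + 3)*(p^2 - p - 2) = (p - 4)*(p + 1)*(p + 3)*(p - 2)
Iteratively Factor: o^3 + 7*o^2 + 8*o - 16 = (o + 4)*(o^2 + 3*o - 4) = (o + 4)^2*(o - 1)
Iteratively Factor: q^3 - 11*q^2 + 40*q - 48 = (q - 3)*(q^2 - 8*q + 16) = (q - 4)*(q - 3)*(q - 4)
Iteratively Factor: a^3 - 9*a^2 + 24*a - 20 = (a - 5)*(a^2 - 4*a + 4) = (a - 5)*(a - 2)*(a - 2)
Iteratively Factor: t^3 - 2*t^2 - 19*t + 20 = (t - 5)*(t^2 + 3*t - 4) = (t - 5)*(t + 4)*(t - 1)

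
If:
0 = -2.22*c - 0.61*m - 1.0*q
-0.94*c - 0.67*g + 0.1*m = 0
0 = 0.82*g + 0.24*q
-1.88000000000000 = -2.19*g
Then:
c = -0.07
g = 0.86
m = 5.07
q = -2.93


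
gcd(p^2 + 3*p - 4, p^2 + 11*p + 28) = p + 4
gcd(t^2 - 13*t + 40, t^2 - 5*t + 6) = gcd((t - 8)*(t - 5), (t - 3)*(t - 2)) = 1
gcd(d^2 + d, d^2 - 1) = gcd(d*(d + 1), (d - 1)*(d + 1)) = d + 1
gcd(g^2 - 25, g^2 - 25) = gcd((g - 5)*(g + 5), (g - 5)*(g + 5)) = g^2 - 25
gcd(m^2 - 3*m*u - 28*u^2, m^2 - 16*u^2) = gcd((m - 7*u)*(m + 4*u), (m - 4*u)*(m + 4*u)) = m + 4*u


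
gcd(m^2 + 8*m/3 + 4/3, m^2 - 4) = m + 2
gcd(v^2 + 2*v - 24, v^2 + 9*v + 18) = v + 6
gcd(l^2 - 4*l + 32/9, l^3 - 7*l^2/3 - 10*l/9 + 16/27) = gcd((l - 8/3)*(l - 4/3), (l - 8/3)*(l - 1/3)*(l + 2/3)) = l - 8/3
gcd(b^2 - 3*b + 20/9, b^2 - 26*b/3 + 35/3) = b - 5/3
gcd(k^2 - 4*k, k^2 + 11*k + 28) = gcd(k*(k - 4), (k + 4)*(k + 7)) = 1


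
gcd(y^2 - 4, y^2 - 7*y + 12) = 1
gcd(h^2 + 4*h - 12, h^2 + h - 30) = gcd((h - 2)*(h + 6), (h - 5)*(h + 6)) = h + 6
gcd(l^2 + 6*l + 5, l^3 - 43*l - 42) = l + 1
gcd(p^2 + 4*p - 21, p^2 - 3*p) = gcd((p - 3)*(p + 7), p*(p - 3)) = p - 3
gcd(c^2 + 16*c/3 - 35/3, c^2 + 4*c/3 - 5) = c - 5/3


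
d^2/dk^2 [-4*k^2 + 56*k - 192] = -8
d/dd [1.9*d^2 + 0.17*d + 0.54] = 3.8*d + 0.17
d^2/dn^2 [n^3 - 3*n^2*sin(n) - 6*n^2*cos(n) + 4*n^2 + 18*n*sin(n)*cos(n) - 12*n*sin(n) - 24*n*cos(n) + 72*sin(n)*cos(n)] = 3*n^2*sin(n) + 6*n^2*cos(n) + 36*n*sin(n) - 36*n*sin(2*n) + 12*n*cos(n) + 6*n + 42*sin(n) - 144*sin(2*n) - 36*cos(n) + 36*cos(2*n) + 8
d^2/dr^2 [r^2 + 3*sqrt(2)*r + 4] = 2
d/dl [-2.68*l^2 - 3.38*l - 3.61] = -5.36*l - 3.38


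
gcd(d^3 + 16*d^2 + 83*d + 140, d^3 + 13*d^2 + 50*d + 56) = d^2 + 11*d + 28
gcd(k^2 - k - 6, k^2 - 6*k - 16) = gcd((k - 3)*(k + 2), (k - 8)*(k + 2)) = k + 2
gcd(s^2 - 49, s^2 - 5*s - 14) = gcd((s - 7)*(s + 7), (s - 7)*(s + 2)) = s - 7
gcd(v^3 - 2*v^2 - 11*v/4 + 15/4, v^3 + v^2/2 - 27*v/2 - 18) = v + 3/2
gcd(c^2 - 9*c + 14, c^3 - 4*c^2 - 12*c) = 1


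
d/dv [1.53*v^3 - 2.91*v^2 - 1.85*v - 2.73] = 4.59*v^2 - 5.82*v - 1.85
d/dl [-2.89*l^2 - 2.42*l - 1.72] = -5.78*l - 2.42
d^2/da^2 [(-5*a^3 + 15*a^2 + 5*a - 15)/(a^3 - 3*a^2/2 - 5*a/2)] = 60*(2*a^3 - 12*a^2 + 30*a - 25)/(a^3*(8*a^3 - 60*a^2 + 150*a - 125))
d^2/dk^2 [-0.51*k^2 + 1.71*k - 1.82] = -1.02000000000000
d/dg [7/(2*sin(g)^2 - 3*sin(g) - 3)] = 7*(3 - 4*sin(g))*cos(g)/(3*sin(g) + cos(2*g) + 2)^2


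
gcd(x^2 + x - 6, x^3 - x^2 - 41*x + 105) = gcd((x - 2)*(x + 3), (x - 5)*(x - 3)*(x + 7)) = 1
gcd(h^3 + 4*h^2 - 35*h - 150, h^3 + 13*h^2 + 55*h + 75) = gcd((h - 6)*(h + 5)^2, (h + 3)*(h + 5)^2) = h^2 + 10*h + 25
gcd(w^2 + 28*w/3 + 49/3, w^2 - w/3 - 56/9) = w + 7/3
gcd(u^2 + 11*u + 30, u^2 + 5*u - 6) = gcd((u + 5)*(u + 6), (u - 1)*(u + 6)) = u + 6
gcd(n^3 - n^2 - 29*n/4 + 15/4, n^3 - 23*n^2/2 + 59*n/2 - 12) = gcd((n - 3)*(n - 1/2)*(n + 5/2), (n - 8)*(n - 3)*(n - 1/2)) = n^2 - 7*n/2 + 3/2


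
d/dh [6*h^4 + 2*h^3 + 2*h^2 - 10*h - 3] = 24*h^3 + 6*h^2 + 4*h - 10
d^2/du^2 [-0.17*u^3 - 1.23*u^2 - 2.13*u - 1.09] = -1.02*u - 2.46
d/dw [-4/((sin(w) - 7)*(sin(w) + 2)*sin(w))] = 4*(3*cos(w) - 10/tan(w) - 14*cos(w)/sin(w)^2)/((sin(w) - 7)^2*(sin(w) + 2)^2)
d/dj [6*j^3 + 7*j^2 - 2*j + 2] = 18*j^2 + 14*j - 2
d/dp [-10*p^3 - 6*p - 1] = -30*p^2 - 6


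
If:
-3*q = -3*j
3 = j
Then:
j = 3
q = 3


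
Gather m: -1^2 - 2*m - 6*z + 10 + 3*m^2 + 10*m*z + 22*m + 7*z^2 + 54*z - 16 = 3*m^2 + m*(10*z + 20) + 7*z^2 + 48*z - 7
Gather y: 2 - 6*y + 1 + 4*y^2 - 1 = 4*y^2 - 6*y + 2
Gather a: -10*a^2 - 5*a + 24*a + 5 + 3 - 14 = -10*a^2 + 19*a - 6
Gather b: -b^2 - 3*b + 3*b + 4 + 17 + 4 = 25 - b^2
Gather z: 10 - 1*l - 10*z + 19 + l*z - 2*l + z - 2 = -3*l + z*(l - 9) + 27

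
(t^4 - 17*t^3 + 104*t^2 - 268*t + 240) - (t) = t^4 - 17*t^3 + 104*t^2 - 269*t + 240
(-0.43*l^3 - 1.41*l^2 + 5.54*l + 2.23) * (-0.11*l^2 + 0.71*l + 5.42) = 0.0473*l^5 - 0.1502*l^4 - 3.9411*l^3 - 3.9541*l^2 + 31.6101*l + 12.0866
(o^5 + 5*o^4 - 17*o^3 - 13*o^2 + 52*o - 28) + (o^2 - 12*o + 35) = o^5 + 5*o^4 - 17*o^3 - 12*o^2 + 40*o + 7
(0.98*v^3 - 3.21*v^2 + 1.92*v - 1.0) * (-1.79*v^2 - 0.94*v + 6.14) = -1.7542*v^5 + 4.8247*v^4 + 5.5978*v^3 - 19.7242*v^2 + 12.7288*v - 6.14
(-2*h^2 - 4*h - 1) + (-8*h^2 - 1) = -10*h^2 - 4*h - 2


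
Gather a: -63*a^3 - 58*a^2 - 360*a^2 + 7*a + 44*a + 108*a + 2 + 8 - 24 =-63*a^3 - 418*a^2 + 159*a - 14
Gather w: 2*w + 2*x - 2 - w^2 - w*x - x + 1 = -w^2 + w*(2 - x) + x - 1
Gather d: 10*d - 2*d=8*d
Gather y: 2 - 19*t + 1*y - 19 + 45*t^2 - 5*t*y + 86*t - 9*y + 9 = 45*t^2 + 67*t + y*(-5*t - 8) - 8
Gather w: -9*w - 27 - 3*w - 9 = -12*w - 36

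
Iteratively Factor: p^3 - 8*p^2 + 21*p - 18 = (p - 2)*(p^2 - 6*p + 9) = (p - 3)*(p - 2)*(p - 3)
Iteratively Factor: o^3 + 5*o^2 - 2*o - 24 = (o + 3)*(o^2 + 2*o - 8) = (o - 2)*(o + 3)*(o + 4)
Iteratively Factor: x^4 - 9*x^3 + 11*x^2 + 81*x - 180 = (x - 4)*(x^3 - 5*x^2 - 9*x + 45) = (x - 4)*(x + 3)*(x^2 - 8*x + 15) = (x - 5)*(x - 4)*(x + 3)*(x - 3)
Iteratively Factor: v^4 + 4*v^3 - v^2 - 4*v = (v + 4)*(v^3 - v) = (v - 1)*(v + 4)*(v^2 + v) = (v - 1)*(v + 1)*(v + 4)*(v)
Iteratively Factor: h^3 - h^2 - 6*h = (h)*(h^2 - h - 6) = h*(h - 3)*(h + 2)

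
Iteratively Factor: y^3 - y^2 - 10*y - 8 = (y + 1)*(y^2 - 2*y - 8) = (y + 1)*(y + 2)*(y - 4)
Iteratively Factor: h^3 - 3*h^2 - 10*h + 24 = (h - 4)*(h^2 + h - 6) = (h - 4)*(h + 3)*(h - 2)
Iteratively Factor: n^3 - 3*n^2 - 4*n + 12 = (n - 2)*(n^2 - n - 6) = (n - 2)*(n + 2)*(n - 3)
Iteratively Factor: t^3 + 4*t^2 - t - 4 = (t + 4)*(t^2 - 1) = (t - 1)*(t + 4)*(t + 1)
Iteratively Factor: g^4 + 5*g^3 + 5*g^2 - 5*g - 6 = (g + 1)*(g^3 + 4*g^2 + g - 6) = (g + 1)*(g + 3)*(g^2 + g - 2) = (g + 1)*(g + 2)*(g + 3)*(g - 1)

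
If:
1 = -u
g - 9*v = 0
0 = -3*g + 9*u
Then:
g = -3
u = -1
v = -1/3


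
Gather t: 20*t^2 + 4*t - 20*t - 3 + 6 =20*t^2 - 16*t + 3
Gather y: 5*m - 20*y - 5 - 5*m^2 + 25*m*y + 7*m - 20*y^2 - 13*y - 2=-5*m^2 + 12*m - 20*y^2 + y*(25*m - 33) - 7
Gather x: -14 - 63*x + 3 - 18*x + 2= -81*x - 9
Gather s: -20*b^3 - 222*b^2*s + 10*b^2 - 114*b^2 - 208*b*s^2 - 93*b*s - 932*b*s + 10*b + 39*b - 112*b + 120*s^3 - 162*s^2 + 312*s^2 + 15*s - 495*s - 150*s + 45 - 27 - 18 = -20*b^3 - 104*b^2 - 63*b + 120*s^3 + s^2*(150 - 208*b) + s*(-222*b^2 - 1025*b - 630)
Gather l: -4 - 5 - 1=-10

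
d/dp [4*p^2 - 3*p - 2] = 8*p - 3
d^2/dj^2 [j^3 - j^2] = 6*j - 2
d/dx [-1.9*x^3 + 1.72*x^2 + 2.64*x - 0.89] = -5.7*x^2 + 3.44*x + 2.64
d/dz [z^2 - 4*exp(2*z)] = 2*z - 8*exp(2*z)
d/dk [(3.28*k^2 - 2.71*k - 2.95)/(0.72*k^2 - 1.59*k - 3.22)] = (-3.264*k^2 - 16.8752*k + 4.0357)/(0.5184*k^4 - 2.2896*k^3 - 2.1087*k^2 + 10.2396*k + 10.3684)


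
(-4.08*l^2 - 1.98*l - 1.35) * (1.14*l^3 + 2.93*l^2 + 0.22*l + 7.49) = -4.6512*l^5 - 14.2116*l^4 - 8.238*l^3 - 34.9503*l^2 - 15.1272*l - 10.1115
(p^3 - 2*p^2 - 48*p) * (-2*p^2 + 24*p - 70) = -2*p^5 + 28*p^4 - 22*p^3 - 1012*p^2 + 3360*p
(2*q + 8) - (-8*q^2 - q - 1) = 8*q^2 + 3*q + 9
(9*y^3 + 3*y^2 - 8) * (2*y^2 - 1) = 18*y^5 + 6*y^4 - 9*y^3 - 19*y^2 + 8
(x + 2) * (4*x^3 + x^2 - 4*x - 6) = 4*x^4 + 9*x^3 - 2*x^2 - 14*x - 12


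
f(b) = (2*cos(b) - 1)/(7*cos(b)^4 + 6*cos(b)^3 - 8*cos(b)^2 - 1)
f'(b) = (2*cos(b) - 1)*(28*sin(b)*cos(b)^3 + 18*sin(b)*cos(b)^2 - 16*sin(b)*cos(b))/(7*cos(b)^4 + 6*cos(b)^3 - 8*cos(b)^2 - 1)^2 - 2*sin(b)/(7*cos(b)^4 + 6*cos(b)^3 - 8*cos(b)^2 - 1)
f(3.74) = 0.40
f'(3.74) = 0.16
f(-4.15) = 0.57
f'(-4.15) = -0.79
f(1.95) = 0.77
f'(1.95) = -1.37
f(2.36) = 0.45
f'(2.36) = -0.35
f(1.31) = 0.35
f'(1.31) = 1.97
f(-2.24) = 0.50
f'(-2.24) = 0.54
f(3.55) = 0.38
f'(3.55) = 0.06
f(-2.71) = 0.38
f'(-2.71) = 0.07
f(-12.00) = 1.50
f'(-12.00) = 26.03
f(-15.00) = 0.43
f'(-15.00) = 0.26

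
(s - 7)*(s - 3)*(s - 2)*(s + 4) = s^4 - 8*s^3 - 7*s^2 + 122*s - 168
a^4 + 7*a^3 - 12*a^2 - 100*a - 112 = (a - 4)*(a + 2)^2*(a + 7)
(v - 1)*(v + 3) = v^2 + 2*v - 3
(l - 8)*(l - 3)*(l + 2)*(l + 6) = l^4 - 3*l^3 - 52*l^2 + 60*l + 288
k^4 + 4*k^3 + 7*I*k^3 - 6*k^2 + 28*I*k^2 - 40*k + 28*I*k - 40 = (k + 2)^2*(k + 2*I)*(k + 5*I)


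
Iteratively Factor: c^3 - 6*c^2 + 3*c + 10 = (c - 2)*(c^2 - 4*c - 5) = (c - 2)*(c + 1)*(c - 5)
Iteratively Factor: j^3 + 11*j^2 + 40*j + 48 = (j + 3)*(j^2 + 8*j + 16) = (j + 3)*(j + 4)*(j + 4)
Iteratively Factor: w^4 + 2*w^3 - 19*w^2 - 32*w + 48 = (w - 1)*(w^3 + 3*w^2 - 16*w - 48) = (w - 1)*(w + 3)*(w^2 - 16) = (w - 4)*(w - 1)*(w + 3)*(w + 4)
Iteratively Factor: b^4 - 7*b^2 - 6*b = (b - 3)*(b^3 + 3*b^2 + 2*b) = (b - 3)*(b + 1)*(b^2 + 2*b) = (b - 3)*(b + 1)*(b + 2)*(b)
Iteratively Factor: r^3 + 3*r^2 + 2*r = (r + 2)*(r^2 + r) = (r + 1)*(r + 2)*(r)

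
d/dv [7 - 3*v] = -3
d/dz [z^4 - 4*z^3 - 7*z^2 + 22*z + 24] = 4*z^3 - 12*z^2 - 14*z + 22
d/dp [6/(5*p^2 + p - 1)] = 6*(-10*p - 1)/(5*p^2 + p - 1)^2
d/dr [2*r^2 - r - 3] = 4*r - 1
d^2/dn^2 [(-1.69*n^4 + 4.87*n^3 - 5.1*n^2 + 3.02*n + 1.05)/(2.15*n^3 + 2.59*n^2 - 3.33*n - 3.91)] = (5.6843418860808e-14*n^7 - 148.259178*n^6 + 295.172838*n^5 + 421.5852*n^4 - 656.311956*n^3 + 62.335098*n^2 + 628.84305*n - 190.028052)/(9.938375*n^9 + 35.916825*n^8 - 2.91153000000001*n^7 - 148.106576*n^6 - 126.127524*n^5 + 175.43661*n^4 + 264.01767*n^3 - 11.28426*n^2 - 152.728119*n - 59.776471)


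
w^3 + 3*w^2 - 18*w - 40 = (w - 4)*(w + 2)*(w + 5)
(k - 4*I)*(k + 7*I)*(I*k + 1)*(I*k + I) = -k^4 - k^3 - 2*I*k^3 - 31*k^2 - 2*I*k^2 - 31*k + 28*I*k + 28*I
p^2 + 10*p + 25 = (p + 5)^2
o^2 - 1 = (o - 1)*(o + 1)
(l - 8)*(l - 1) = l^2 - 9*l + 8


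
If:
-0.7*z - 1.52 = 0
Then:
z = -2.17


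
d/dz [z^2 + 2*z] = 2*z + 2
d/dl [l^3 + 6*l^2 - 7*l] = 3*l^2 + 12*l - 7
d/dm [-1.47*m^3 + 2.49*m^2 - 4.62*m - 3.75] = -4.41*m^2 + 4.98*m - 4.62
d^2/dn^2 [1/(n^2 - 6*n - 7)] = 2*(n^2 - 6*n - 4*(n - 3)^2 - 7)/(-n^2 + 6*n + 7)^3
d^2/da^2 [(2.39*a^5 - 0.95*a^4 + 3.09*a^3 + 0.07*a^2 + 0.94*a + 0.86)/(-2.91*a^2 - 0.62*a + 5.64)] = (-121.432554*a^7 - 52.903218*a^6 + 705.320796*a^5 + 159.36096*a^4 - 1693.121904*a^3 + 376.871508*a^2 - 691.625592*a - 39.917824)/(24.642171*a^6 + 15.750666*a^5 - 139.92444*a^4 - 60.8158*a^3 + 271.19376*a^2 + 59.165856*a - 179.406144)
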